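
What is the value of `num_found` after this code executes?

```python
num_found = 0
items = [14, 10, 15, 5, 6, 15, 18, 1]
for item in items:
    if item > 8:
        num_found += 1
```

Let's trace through this code step by step.

Initialize: num_found = 0
Initialize: items = [14, 10, 15, 5, 6, 15, 18, 1]
Entering loop: for item in items:

After execution: num_found = 5
5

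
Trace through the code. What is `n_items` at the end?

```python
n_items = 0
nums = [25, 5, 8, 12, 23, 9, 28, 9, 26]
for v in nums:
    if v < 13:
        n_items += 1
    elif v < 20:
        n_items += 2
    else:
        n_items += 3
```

Let's trace through this code step by step.

Initialize: n_items = 0
Initialize: nums = [25, 5, 8, 12, 23, 9, 28, 9, 26]
Entering loop: for v in nums:

After execution: n_items = 17
17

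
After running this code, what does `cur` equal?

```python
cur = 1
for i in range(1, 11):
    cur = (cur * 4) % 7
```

Let's trace through this code step by step.

Initialize: cur = 1
Entering loop: for i in range(1, 11):

After execution: cur = 4
4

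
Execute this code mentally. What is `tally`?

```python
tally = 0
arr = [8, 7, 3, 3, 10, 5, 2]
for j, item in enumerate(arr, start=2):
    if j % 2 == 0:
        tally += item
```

Let's trace through this code step by step.

Initialize: tally = 0
Initialize: arr = [8, 7, 3, 3, 10, 5, 2]
Entering loop: for j, item in enumerate(arr, start=2):

After execution: tally = 23
23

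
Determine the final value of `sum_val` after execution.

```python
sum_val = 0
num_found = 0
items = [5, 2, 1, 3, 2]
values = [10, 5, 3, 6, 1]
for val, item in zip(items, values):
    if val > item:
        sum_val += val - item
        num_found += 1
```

Let's trace through this code step by step.

Initialize: sum_val = 0
Initialize: num_found = 0
Initialize: items = [5, 2, 1, 3, 2]
Initialize: values = [10, 5, 3, 6, 1]
Entering loop: for val, item in zip(items, values):

After execution: sum_val = 1
1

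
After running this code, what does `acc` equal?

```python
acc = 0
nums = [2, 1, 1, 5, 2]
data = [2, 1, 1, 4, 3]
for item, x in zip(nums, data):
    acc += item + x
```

Let's trace through this code step by step.

Initialize: acc = 0
Initialize: nums = [2, 1, 1, 5, 2]
Initialize: data = [2, 1, 1, 4, 3]
Entering loop: for item, x in zip(nums, data):

After execution: acc = 22
22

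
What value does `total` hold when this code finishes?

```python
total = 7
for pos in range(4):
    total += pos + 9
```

Let's trace through this code step by step.

Initialize: total = 7
Entering loop: for pos in range(4):

After execution: total = 49
49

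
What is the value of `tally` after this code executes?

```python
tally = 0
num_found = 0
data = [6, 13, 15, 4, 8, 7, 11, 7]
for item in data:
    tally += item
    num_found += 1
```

Let's trace through this code step by step.

Initialize: tally = 0
Initialize: num_found = 0
Initialize: data = [6, 13, 15, 4, 8, 7, 11, 7]
Entering loop: for item in data:

After execution: tally = 71
71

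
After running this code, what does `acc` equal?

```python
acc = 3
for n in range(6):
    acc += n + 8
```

Let's trace through this code step by step.

Initialize: acc = 3
Entering loop: for n in range(6):

After execution: acc = 66
66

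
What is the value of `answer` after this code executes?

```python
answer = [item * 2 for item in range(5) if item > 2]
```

Let's trace through this code step by step.

Initialize: answer = [item * 2 for item in range(5) if item > 2]

After execution: answer = [6, 8]
[6, 8]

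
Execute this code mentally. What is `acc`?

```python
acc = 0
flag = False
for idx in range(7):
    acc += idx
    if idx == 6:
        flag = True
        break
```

Let's trace through this code step by step.

Initialize: acc = 0
Initialize: flag = False
Entering loop: for idx in range(7):

After execution: acc = 21
21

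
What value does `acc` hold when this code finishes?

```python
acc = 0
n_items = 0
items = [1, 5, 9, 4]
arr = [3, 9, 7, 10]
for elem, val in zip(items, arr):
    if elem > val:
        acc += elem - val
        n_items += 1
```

Let's trace through this code step by step.

Initialize: acc = 0
Initialize: n_items = 0
Initialize: items = [1, 5, 9, 4]
Initialize: arr = [3, 9, 7, 10]
Entering loop: for elem, val in zip(items, arr):

After execution: acc = 2
2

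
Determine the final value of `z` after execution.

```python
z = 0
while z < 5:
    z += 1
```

Let's trace through this code step by step.

Initialize: z = 0
Entering loop: while z < 5:

After execution: z = 5
5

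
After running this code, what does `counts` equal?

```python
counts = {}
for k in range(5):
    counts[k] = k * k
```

Let's trace through this code step by step.

Initialize: counts = {}
Entering loop: for k in range(5):

After execution: counts = {0: 0, 1: 1, 2: 4, 3: 9, 4: 16}
{0: 0, 1: 1, 2: 4, 3: 9, 4: 16}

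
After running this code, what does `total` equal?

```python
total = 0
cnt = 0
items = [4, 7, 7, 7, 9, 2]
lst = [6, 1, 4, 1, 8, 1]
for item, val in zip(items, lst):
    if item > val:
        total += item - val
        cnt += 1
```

Let's trace through this code step by step.

Initialize: total = 0
Initialize: cnt = 0
Initialize: items = [4, 7, 7, 7, 9, 2]
Initialize: lst = [6, 1, 4, 1, 8, 1]
Entering loop: for item, val in zip(items, lst):

After execution: total = 17
17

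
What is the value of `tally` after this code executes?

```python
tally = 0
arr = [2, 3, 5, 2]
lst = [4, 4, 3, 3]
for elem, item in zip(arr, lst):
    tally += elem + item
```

Let's trace through this code step by step.

Initialize: tally = 0
Initialize: arr = [2, 3, 5, 2]
Initialize: lst = [4, 4, 3, 3]
Entering loop: for elem, item in zip(arr, lst):

After execution: tally = 26
26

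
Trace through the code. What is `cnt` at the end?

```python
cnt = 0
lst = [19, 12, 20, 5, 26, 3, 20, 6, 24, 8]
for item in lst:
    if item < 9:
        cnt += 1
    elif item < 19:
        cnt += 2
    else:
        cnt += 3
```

Let's trace through this code step by step.

Initialize: cnt = 0
Initialize: lst = [19, 12, 20, 5, 26, 3, 20, 6, 24, 8]
Entering loop: for item in lst:

After execution: cnt = 21
21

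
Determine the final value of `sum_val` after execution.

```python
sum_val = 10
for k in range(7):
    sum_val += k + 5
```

Let's trace through this code step by step.

Initialize: sum_val = 10
Entering loop: for k in range(7):

After execution: sum_val = 66
66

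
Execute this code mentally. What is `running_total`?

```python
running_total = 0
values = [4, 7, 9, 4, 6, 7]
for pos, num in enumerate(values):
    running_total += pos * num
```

Let's trace through this code step by step.

Initialize: running_total = 0
Initialize: values = [4, 7, 9, 4, 6, 7]
Entering loop: for pos, num in enumerate(values):

After execution: running_total = 96
96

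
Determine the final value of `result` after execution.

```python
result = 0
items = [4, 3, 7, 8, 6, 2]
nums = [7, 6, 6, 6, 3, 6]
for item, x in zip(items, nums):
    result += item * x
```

Let's trace through this code step by step.

Initialize: result = 0
Initialize: items = [4, 3, 7, 8, 6, 2]
Initialize: nums = [7, 6, 6, 6, 3, 6]
Entering loop: for item, x in zip(items, nums):

After execution: result = 166
166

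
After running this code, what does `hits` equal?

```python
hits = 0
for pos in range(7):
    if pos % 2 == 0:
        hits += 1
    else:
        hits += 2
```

Let's trace through this code step by step.

Initialize: hits = 0
Entering loop: for pos in range(7):

After execution: hits = 10
10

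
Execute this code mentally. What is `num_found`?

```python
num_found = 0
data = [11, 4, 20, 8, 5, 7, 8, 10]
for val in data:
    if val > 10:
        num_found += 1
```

Let's trace through this code step by step.

Initialize: num_found = 0
Initialize: data = [11, 4, 20, 8, 5, 7, 8, 10]
Entering loop: for val in data:

After execution: num_found = 2
2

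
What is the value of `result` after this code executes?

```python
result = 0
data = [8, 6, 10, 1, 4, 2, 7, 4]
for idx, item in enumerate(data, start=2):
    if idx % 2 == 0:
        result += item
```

Let's trace through this code step by step.

Initialize: result = 0
Initialize: data = [8, 6, 10, 1, 4, 2, 7, 4]
Entering loop: for idx, item in enumerate(data, start=2):

After execution: result = 29
29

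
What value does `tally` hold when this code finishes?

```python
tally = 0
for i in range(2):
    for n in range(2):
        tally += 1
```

Let's trace through this code step by step.

Initialize: tally = 0
Entering loop: for i in range(2):

After execution: tally = 4
4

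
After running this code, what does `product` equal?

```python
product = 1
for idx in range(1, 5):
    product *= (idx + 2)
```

Let's trace through this code step by step.

Initialize: product = 1
Entering loop: for idx in range(1, 5):

After execution: product = 360
360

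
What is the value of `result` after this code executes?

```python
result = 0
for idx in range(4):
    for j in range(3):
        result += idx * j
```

Let's trace through this code step by step.

Initialize: result = 0
Entering loop: for idx in range(4):

After execution: result = 18
18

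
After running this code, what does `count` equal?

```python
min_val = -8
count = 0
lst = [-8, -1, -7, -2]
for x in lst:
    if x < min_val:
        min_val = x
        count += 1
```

Let's trace through this code step by step.

Initialize: min_val = -8
Initialize: count = 0
Initialize: lst = [-8, -1, -7, -2]
Entering loop: for x in lst:

After execution: count = 0
0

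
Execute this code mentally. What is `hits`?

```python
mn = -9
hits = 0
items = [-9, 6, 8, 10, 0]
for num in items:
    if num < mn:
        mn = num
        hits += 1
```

Let's trace through this code step by step.

Initialize: mn = -9
Initialize: hits = 0
Initialize: items = [-9, 6, 8, 10, 0]
Entering loop: for num in items:

After execution: hits = 0
0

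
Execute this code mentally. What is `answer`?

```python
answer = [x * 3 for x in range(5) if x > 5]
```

Let's trace through this code step by step.

Initialize: answer = [x * 3 for x in range(5) if x > 5]

After execution: answer = []
[]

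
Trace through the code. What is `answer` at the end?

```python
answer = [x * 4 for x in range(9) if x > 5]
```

Let's trace through this code step by step.

Initialize: answer = [x * 4 for x in range(9) if x > 5]

After execution: answer = [24, 28, 32]
[24, 28, 32]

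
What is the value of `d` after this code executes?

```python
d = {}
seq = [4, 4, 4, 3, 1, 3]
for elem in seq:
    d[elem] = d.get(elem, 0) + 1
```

Let's trace through this code step by step.

Initialize: d = {}
Initialize: seq = [4, 4, 4, 3, 1, 3]
Entering loop: for elem in seq:

After execution: d = {4: 3, 3: 2, 1: 1}
{4: 3, 3: 2, 1: 1}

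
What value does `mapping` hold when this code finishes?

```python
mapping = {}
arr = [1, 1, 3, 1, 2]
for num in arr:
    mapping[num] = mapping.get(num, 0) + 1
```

Let's trace through this code step by step.

Initialize: mapping = {}
Initialize: arr = [1, 1, 3, 1, 2]
Entering loop: for num in arr:

After execution: mapping = {1: 3, 3: 1, 2: 1}
{1: 3, 3: 1, 2: 1}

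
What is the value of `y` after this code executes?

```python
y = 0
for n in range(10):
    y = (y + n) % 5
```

Let's trace through this code step by step.

Initialize: y = 0
Entering loop: for n in range(10):

After execution: y = 0
0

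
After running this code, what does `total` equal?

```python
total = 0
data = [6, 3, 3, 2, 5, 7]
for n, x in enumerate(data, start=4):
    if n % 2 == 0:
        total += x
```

Let's trace through this code step by step.

Initialize: total = 0
Initialize: data = [6, 3, 3, 2, 5, 7]
Entering loop: for n, x in enumerate(data, start=4):

After execution: total = 14
14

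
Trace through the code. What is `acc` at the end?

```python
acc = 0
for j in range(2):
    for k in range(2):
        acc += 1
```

Let's trace through this code step by step.

Initialize: acc = 0
Entering loop: for j in range(2):

After execution: acc = 4
4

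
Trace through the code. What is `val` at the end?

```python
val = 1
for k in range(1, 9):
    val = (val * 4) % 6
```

Let's trace through this code step by step.

Initialize: val = 1
Entering loop: for k in range(1, 9):

After execution: val = 4
4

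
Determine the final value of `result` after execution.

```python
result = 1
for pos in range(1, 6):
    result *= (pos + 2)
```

Let's trace through this code step by step.

Initialize: result = 1
Entering loop: for pos in range(1, 6):

After execution: result = 2520
2520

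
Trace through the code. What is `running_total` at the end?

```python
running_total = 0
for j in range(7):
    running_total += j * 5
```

Let's trace through this code step by step.

Initialize: running_total = 0
Entering loop: for j in range(7):

After execution: running_total = 105
105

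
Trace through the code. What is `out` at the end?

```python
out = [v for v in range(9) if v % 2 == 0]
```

Let's trace through this code step by step.

Initialize: out = [v for v in range(9) if v % 2 == 0]

After execution: out = [0, 2, 4, 6, 8]
[0, 2, 4, 6, 8]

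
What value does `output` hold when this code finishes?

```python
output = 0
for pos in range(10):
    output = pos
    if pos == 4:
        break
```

Let's trace through this code step by step.

Initialize: output = 0
Entering loop: for pos in range(10):

After execution: output = 4
4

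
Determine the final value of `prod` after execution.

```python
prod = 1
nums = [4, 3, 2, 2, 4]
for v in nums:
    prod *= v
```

Let's trace through this code step by step.

Initialize: prod = 1
Initialize: nums = [4, 3, 2, 2, 4]
Entering loop: for v in nums:

After execution: prod = 192
192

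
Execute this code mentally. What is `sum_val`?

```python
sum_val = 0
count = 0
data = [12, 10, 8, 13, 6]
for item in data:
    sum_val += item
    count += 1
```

Let's trace through this code step by step.

Initialize: sum_val = 0
Initialize: count = 0
Initialize: data = [12, 10, 8, 13, 6]
Entering loop: for item in data:

After execution: sum_val = 49
49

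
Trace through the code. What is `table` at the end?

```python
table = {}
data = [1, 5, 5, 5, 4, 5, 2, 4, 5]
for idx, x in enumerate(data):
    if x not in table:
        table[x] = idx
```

Let's trace through this code step by step.

Initialize: table = {}
Initialize: data = [1, 5, 5, 5, 4, 5, 2, 4, 5]
Entering loop: for idx, x in enumerate(data):

After execution: table = {1: 0, 5: 1, 4: 4, 2: 6}
{1: 0, 5: 1, 4: 4, 2: 6}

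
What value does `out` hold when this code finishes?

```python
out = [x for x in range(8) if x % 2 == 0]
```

Let's trace through this code step by step.

Initialize: out = [x for x in range(8) if x % 2 == 0]

After execution: out = [0, 2, 4, 6]
[0, 2, 4, 6]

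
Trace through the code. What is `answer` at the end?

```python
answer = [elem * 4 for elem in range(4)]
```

Let's trace through this code step by step.

Initialize: answer = [elem * 4 for elem in range(4)]

After execution: answer = [0, 4, 8, 12]
[0, 4, 8, 12]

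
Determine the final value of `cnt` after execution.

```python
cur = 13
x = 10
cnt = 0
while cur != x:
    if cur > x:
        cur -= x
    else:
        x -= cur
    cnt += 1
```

Let's trace through this code step by step.

Initialize: cur = 13
Initialize: x = 10
Initialize: cnt = 0
Entering loop: while cur != x:

After execution: cnt = 6
6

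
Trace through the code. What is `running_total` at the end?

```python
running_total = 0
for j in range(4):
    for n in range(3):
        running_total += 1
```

Let's trace through this code step by step.

Initialize: running_total = 0
Entering loop: for j in range(4):

After execution: running_total = 12
12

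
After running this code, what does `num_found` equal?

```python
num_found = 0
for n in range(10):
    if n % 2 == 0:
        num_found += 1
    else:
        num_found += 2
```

Let's trace through this code step by step.

Initialize: num_found = 0
Entering loop: for n in range(10):

After execution: num_found = 15
15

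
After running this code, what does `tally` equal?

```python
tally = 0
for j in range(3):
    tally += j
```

Let's trace through this code step by step.

Initialize: tally = 0
Entering loop: for j in range(3):

After execution: tally = 3
3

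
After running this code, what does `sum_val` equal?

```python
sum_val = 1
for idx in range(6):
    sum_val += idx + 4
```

Let's trace through this code step by step.

Initialize: sum_val = 1
Entering loop: for idx in range(6):

After execution: sum_val = 40
40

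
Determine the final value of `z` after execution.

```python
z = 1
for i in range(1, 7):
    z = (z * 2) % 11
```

Let's trace through this code step by step.

Initialize: z = 1
Entering loop: for i in range(1, 7):

After execution: z = 9
9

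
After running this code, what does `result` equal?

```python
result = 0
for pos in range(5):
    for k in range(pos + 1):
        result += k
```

Let's trace through this code step by step.

Initialize: result = 0
Entering loop: for pos in range(5):

After execution: result = 20
20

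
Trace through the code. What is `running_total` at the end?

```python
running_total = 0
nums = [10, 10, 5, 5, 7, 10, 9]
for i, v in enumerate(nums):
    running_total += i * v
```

Let's trace through this code step by step.

Initialize: running_total = 0
Initialize: nums = [10, 10, 5, 5, 7, 10, 9]
Entering loop: for i, v in enumerate(nums):

After execution: running_total = 167
167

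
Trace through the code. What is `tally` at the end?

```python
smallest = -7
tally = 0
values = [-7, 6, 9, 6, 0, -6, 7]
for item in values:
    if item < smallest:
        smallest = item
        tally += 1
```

Let's trace through this code step by step.

Initialize: smallest = -7
Initialize: tally = 0
Initialize: values = [-7, 6, 9, 6, 0, -6, 7]
Entering loop: for item in values:

After execution: tally = 0
0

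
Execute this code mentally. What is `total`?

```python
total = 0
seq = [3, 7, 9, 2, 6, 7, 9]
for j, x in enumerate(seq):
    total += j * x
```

Let's trace through this code step by step.

Initialize: total = 0
Initialize: seq = [3, 7, 9, 2, 6, 7, 9]
Entering loop: for j, x in enumerate(seq):

After execution: total = 144
144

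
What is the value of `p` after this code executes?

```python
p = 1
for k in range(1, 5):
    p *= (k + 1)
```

Let's trace through this code step by step.

Initialize: p = 1
Entering loop: for k in range(1, 5):

After execution: p = 120
120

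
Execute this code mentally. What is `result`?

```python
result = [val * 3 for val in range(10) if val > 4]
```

Let's trace through this code step by step.

Initialize: result = [val * 3 for val in range(10) if val > 4]

After execution: result = [15, 18, 21, 24, 27]
[15, 18, 21, 24, 27]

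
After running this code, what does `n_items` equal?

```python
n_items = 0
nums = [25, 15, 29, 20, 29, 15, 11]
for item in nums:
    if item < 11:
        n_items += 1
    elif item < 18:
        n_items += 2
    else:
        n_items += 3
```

Let's trace through this code step by step.

Initialize: n_items = 0
Initialize: nums = [25, 15, 29, 20, 29, 15, 11]
Entering loop: for item in nums:

After execution: n_items = 18
18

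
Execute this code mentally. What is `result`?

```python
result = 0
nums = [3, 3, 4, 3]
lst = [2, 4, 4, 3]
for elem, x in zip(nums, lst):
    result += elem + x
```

Let's trace through this code step by step.

Initialize: result = 0
Initialize: nums = [3, 3, 4, 3]
Initialize: lst = [2, 4, 4, 3]
Entering loop: for elem, x in zip(nums, lst):

After execution: result = 26
26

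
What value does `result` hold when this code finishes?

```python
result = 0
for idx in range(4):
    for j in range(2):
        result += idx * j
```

Let's trace through this code step by step.

Initialize: result = 0
Entering loop: for idx in range(4):

After execution: result = 6
6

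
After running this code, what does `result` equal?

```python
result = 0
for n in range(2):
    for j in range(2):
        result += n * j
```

Let's trace through this code step by step.

Initialize: result = 0
Entering loop: for n in range(2):

After execution: result = 1
1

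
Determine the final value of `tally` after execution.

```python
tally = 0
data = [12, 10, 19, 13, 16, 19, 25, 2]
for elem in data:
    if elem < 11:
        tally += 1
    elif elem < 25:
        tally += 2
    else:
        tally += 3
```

Let's trace through this code step by step.

Initialize: tally = 0
Initialize: data = [12, 10, 19, 13, 16, 19, 25, 2]
Entering loop: for elem in data:

After execution: tally = 15
15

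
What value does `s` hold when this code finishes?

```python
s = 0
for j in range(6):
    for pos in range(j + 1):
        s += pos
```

Let's trace through this code step by step.

Initialize: s = 0
Entering loop: for j in range(6):

After execution: s = 35
35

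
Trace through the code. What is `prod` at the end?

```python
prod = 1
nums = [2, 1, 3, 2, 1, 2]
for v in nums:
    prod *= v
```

Let's trace through this code step by step.

Initialize: prod = 1
Initialize: nums = [2, 1, 3, 2, 1, 2]
Entering loop: for v in nums:

After execution: prod = 24
24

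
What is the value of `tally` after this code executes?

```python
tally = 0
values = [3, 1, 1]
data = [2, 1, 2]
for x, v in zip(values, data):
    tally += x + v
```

Let's trace through this code step by step.

Initialize: tally = 0
Initialize: values = [3, 1, 1]
Initialize: data = [2, 1, 2]
Entering loop: for x, v in zip(values, data):

After execution: tally = 10
10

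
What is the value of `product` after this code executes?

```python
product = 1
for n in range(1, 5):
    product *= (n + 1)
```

Let's trace through this code step by step.

Initialize: product = 1
Entering loop: for n in range(1, 5):

After execution: product = 120
120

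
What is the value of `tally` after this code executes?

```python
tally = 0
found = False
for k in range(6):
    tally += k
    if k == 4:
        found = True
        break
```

Let's trace through this code step by step.

Initialize: tally = 0
Initialize: found = False
Entering loop: for k in range(6):

After execution: tally = 10
10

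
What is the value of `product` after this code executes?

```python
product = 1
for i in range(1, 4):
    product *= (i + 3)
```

Let's trace through this code step by step.

Initialize: product = 1
Entering loop: for i in range(1, 4):

After execution: product = 120
120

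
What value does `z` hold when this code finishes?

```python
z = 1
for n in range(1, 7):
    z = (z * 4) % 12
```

Let's trace through this code step by step.

Initialize: z = 1
Entering loop: for n in range(1, 7):

After execution: z = 4
4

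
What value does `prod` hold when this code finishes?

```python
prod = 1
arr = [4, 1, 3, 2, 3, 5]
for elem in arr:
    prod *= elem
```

Let's trace through this code step by step.

Initialize: prod = 1
Initialize: arr = [4, 1, 3, 2, 3, 5]
Entering loop: for elem in arr:

After execution: prod = 360
360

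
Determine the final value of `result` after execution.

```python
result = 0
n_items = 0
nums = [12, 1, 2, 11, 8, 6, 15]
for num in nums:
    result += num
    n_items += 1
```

Let's trace through this code step by step.

Initialize: result = 0
Initialize: n_items = 0
Initialize: nums = [12, 1, 2, 11, 8, 6, 15]
Entering loop: for num in nums:

After execution: result = 55
55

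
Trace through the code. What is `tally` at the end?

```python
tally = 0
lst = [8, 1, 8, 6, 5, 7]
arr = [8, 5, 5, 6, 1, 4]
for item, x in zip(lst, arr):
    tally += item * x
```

Let's trace through this code step by step.

Initialize: tally = 0
Initialize: lst = [8, 1, 8, 6, 5, 7]
Initialize: arr = [8, 5, 5, 6, 1, 4]
Entering loop: for item, x in zip(lst, arr):

After execution: tally = 178
178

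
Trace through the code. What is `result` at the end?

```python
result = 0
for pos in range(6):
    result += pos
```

Let's trace through this code step by step.

Initialize: result = 0
Entering loop: for pos in range(6):

After execution: result = 15
15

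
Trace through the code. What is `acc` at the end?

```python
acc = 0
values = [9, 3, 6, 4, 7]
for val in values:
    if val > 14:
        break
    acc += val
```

Let's trace through this code step by step.

Initialize: acc = 0
Initialize: values = [9, 3, 6, 4, 7]
Entering loop: for val in values:

After execution: acc = 29
29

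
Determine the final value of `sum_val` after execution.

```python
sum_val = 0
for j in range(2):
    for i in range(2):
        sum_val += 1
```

Let's trace through this code step by step.

Initialize: sum_val = 0
Entering loop: for j in range(2):

After execution: sum_val = 4
4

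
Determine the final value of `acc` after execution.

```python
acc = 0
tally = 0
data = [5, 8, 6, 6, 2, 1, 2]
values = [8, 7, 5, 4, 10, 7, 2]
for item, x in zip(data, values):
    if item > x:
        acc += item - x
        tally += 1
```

Let's trace through this code step by step.

Initialize: acc = 0
Initialize: tally = 0
Initialize: data = [5, 8, 6, 6, 2, 1, 2]
Initialize: values = [8, 7, 5, 4, 10, 7, 2]
Entering loop: for item, x in zip(data, values):

After execution: acc = 4
4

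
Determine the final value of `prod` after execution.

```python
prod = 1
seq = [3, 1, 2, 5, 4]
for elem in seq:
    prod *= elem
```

Let's trace through this code step by step.

Initialize: prod = 1
Initialize: seq = [3, 1, 2, 5, 4]
Entering loop: for elem in seq:

After execution: prod = 120
120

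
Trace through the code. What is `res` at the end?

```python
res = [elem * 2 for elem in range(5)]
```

Let's trace through this code step by step.

Initialize: res = [elem * 2 for elem in range(5)]

After execution: res = [0, 2, 4, 6, 8]
[0, 2, 4, 6, 8]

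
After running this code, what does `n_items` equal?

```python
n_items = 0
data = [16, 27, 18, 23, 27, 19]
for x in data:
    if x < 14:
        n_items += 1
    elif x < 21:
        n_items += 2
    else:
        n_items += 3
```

Let's trace through this code step by step.

Initialize: n_items = 0
Initialize: data = [16, 27, 18, 23, 27, 19]
Entering loop: for x in data:

After execution: n_items = 15
15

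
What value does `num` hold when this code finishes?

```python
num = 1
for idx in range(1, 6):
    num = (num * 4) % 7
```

Let's trace through this code step by step.

Initialize: num = 1
Entering loop: for idx in range(1, 6):

After execution: num = 2
2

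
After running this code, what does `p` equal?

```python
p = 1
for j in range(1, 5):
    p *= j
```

Let's trace through this code step by step.

Initialize: p = 1
Entering loop: for j in range(1, 5):

After execution: p = 24
24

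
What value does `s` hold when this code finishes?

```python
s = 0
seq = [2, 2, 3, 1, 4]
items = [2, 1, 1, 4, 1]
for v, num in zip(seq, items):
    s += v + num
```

Let's trace through this code step by step.

Initialize: s = 0
Initialize: seq = [2, 2, 3, 1, 4]
Initialize: items = [2, 1, 1, 4, 1]
Entering loop: for v, num in zip(seq, items):

After execution: s = 21
21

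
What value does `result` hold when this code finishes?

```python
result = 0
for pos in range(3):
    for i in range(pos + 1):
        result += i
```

Let's trace through this code step by step.

Initialize: result = 0
Entering loop: for pos in range(3):

After execution: result = 4
4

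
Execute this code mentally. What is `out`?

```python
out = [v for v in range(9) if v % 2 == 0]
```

Let's trace through this code step by step.

Initialize: out = [v for v in range(9) if v % 2 == 0]

After execution: out = [0, 2, 4, 6, 8]
[0, 2, 4, 6, 8]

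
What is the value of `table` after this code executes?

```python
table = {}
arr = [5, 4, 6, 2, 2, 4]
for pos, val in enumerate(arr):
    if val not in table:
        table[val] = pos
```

Let's trace through this code step by step.

Initialize: table = {}
Initialize: arr = [5, 4, 6, 2, 2, 4]
Entering loop: for pos, val in enumerate(arr):

After execution: table = {5: 0, 4: 1, 6: 2, 2: 3}
{5: 0, 4: 1, 6: 2, 2: 3}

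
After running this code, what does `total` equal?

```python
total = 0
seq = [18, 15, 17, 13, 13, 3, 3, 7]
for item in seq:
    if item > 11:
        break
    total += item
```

Let's trace through this code step by step.

Initialize: total = 0
Initialize: seq = [18, 15, 17, 13, 13, 3, 3, 7]
Entering loop: for item in seq:

After execution: total = 0
0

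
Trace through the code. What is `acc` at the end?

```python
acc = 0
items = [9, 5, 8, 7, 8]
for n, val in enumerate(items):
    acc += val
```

Let's trace through this code step by step.

Initialize: acc = 0
Initialize: items = [9, 5, 8, 7, 8]
Entering loop: for n, val in enumerate(items):

After execution: acc = 37
37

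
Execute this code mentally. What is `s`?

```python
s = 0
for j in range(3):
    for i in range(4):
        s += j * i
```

Let's trace through this code step by step.

Initialize: s = 0
Entering loop: for j in range(3):

After execution: s = 18
18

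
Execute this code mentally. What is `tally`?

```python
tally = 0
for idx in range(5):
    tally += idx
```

Let's trace through this code step by step.

Initialize: tally = 0
Entering loop: for idx in range(5):

After execution: tally = 10
10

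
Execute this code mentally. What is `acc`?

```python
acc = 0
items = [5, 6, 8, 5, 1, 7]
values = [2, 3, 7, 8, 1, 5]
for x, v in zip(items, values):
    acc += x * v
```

Let's trace through this code step by step.

Initialize: acc = 0
Initialize: items = [5, 6, 8, 5, 1, 7]
Initialize: values = [2, 3, 7, 8, 1, 5]
Entering loop: for x, v in zip(items, values):

After execution: acc = 160
160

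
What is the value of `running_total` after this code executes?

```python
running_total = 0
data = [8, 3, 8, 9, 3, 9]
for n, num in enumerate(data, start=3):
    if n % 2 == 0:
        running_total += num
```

Let's trace through this code step by step.

Initialize: running_total = 0
Initialize: data = [8, 3, 8, 9, 3, 9]
Entering loop: for n, num in enumerate(data, start=3):

After execution: running_total = 21
21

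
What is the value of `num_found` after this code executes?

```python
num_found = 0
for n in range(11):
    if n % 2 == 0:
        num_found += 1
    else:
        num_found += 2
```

Let's trace through this code step by step.

Initialize: num_found = 0
Entering loop: for n in range(11):

After execution: num_found = 16
16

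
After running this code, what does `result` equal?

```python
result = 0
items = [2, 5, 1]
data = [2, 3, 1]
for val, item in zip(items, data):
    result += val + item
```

Let's trace through this code step by step.

Initialize: result = 0
Initialize: items = [2, 5, 1]
Initialize: data = [2, 3, 1]
Entering loop: for val, item in zip(items, data):

After execution: result = 14
14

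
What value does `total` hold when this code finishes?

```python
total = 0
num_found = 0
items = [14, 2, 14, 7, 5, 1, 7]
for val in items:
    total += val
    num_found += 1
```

Let's trace through this code step by step.

Initialize: total = 0
Initialize: num_found = 0
Initialize: items = [14, 2, 14, 7, 5, 1, 7]
Entering loop: for val in items:

After execution: total = 50
50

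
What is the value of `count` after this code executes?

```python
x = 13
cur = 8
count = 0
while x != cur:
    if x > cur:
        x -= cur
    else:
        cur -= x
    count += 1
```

Let's trace through this code step by step.

Initialize: x = 13
Initialize: cur = 8
Initialize: count = 0
Entering loop: while x != cur:

After execution: count = 5
5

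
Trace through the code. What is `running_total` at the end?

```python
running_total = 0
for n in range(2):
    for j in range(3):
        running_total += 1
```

Let's trace through this code step by step.

Initialize: running_total = 0
Entering loop: for n in range(2):

After execution: running_total = 6
6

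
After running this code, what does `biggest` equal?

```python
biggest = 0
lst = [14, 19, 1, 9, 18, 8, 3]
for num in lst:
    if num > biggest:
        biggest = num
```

Let's trace through this code step by step.

Initialize: biggest = 0
Initialize: lst = [14, 19, 1, 9, 18, 8, 3]
Entering loop: for num in lst:

After execution: biggest = 19
19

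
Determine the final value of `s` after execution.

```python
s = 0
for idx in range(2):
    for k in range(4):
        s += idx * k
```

Let's trace through this code step by step.

Initialize: s = 0
Entering loop: for idx in range(2):

After execution: s = 6
6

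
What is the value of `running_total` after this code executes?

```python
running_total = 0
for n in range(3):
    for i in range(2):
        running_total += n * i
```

Let's trace through this code step by step.

Initialize: running_total = 0
Entering loop: for n in range(3):

After execution: running_total = 3
3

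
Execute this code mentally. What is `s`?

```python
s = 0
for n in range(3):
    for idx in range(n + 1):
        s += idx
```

Let's trace through this code step by step.

Initialize: s = 0
Entering loop: for n in range(3):

After execution: s = 4
4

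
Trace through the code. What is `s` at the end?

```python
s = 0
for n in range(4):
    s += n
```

Let's trace through this code step by step.

Initialize: s = 0
Entering loop: for n in range(4):

After execution: s = 6
6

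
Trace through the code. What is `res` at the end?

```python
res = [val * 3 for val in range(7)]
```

Let's trace through this code step by step.

Initialize: res = [val * 3 for val in range(7)]

After execution: res = [0, 3, 6, 9, 12, 15, 18]
[0, 3, 6, 9, 12, 15, 18]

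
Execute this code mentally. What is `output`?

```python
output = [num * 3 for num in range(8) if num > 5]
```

Let's trace through this code step by step.

Initialize: output = [num * 3 for num in range(8) if num > 5]

After execution: output = [18, 21]
[18, 21]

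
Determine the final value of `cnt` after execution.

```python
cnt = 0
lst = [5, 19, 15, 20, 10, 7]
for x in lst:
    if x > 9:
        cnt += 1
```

Let's trace through this code step by step.

Initialize: cnt = 0
Initialize: lst = [5, 19, 15, 20, 10, 7]
Entering loop: for x in lst:

After execution: cnt = 4
4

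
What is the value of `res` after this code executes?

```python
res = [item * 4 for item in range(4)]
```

Let's trace through this code step by step.

Initialize: res = [item * 4 for item in range(4)]

After execution: res = [0, 4, 8, 12]
[0, 4, 8, 12]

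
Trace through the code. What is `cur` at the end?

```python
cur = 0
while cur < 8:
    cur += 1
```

Let's trace through this code step by step.

Initialize: cur = 0
Entering loop: while cur < 8:

After execution: cur = 8
8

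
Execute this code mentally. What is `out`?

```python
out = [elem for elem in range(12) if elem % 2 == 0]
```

Let's trace through this code step by step.

Initialize: out = [elem for elem in range(12) if elem % 2 == 0]

After execution: out = [0, 2, 4, 6, 8, 10]
[0, 2, 4, 6, 8, 10]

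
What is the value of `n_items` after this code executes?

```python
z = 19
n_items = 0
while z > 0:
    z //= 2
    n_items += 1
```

Let's trace through this code step by step.

Initialize: z = 19
Initialize: n_items = 0
Entering loop: while z > 0:

After execution: n_items = 5
5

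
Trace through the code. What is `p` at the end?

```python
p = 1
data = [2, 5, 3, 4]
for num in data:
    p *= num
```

Let's trace through this code step by step.

Initialize: p = 1
Initialize: data = [2, 5, 3, 4]
Entering loop: for num in data:

After execution: p = 120
120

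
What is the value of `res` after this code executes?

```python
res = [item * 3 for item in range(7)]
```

Let's trace through this code step by step.

Initialize: res = [item * 3 for item in range(7)]

After execution: res = [0, 3, 6, 9, 12, 15, 18]
[0, 3, 6, 9, 12, 15, 18]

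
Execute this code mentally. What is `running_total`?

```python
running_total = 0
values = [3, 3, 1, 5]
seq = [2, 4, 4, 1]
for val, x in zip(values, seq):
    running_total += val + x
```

Let's trace through this code step by step.

Initialize: running_total = 0
Initialize: values = [3, 3, 1, 5]
Initialize: seq = [2, 4, 4, 1]
Entering loop: for val, x in zip(values, seq):

After execution: running_total = 23
23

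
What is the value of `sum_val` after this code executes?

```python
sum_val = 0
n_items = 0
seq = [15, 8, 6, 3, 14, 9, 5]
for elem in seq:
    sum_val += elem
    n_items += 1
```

Let's trace through this code step by step.

Initialize: sum_val = 0
Initialize: n_items = 0
Initialize: seq = [15, 8, 6, 3, 14, 9, 5]
Entering loop: for elem in seq:

After execution: sum_val = 60
60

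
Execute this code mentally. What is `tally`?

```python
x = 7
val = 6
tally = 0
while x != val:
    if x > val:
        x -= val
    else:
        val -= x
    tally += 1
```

Let's trace through this code step by step.

Initialize: x = 7
Initialize: val = 6
Initialize: tally = 0
Entering loop: while x != val:

After execution: tally = 6
6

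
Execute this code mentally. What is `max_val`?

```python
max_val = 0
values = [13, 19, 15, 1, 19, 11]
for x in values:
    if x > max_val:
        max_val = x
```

Let's trace through this code step by step.

Initialize: max_val = 0
Initialize: values = [13, 19, 15, 1, 19, 11]
Entering loop: for x in values:

After execution: max_val = 19
19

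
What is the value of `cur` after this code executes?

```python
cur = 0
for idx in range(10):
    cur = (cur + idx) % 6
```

Let's trace through this code step by step.

Initialize: cur = 0
Entering loop: for idx in range(10):

After execution: cur = 3
3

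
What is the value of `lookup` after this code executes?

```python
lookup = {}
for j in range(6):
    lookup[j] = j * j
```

Let's trace through this code step by step.

Initialize: lookup = {}
Entering loop: for j in range(6):

After execution: lookup = {0: 0, 1: 1, 2: 4, 3: 9, 4: 16, 5: 25}
{0: 0, 1: 1, 2: 4, 3: 9, 4: 16, 5: 25}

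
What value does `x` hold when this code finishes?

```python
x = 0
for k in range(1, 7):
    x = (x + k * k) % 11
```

Let's trace through this code step by step.

Initialize: x = 0
Entering loop: for k in range(1, 7):

After execution: x = 3
3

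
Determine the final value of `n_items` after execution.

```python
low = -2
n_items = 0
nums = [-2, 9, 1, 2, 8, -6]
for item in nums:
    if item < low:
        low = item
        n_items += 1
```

Let's trace through this code step by step.

Initialize: low = -2
Initialize: n_items = 0
Initialize: nums = [-2, 9, 1, 2, 8, -6]
Entering loop: for item in nums:

After execution: n_items = 1
1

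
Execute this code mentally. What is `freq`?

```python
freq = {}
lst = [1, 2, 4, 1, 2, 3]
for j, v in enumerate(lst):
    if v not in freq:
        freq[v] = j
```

Let's trace through this code step by step.

Initialize: freq = {}
Initialize: lst = [1, 2, 4, 1, 2, 3]
Entering loop: for j, v in enumerate(lst):

After execution: freq = {1: 0, 2: 1, 4: 2, 3: 5}
{1: 0, 2: 1, 4: 2, 3: 5}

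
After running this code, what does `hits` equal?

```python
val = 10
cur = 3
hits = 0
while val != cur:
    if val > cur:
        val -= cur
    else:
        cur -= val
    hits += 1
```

Let's trace through this code step by step.

Initialize: val = 10
Initialize: cur = 3
Initialize: hits = 0
Entering loop: while val != cur:

After execution: hits = 5
5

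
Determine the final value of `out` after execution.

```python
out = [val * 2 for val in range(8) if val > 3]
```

Let's trace through this code step by step.

Initialize: out = [val * 2 for val in range(8) if val > 3]

After execution: out = [8, 10, 12, 14]
[8, 10, 12, 14]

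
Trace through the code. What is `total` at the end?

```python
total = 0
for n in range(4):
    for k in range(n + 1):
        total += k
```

Let's trace through this code step by step.

Initialize: total = 0
Entering loop: for n in range(4):

After execution: total = 10
10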